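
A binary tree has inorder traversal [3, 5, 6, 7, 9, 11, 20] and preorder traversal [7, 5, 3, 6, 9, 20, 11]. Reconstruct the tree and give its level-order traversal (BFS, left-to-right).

Inorder:  [3, 5, 6, 7, 9, 11, 20]
Preorder: [7, 5, 3, 6, 9, 20, 11]
Algorithm: preorder visits root first, so consume preorder in order;
for each root, split the current inorder slice at that value into
left-subtree inorder and right-subtree inorder, then recurse.
Recursive splits:
  root=7; inorder splits into left=[3, 5, 6], right=[9, 11, 20]
  root=5; inorder splits into left=[3], right=[6]
  root=3; inorder splits into left=[], right=[]
  root=6; inorder splits into left=[], right=[]
  root=9; inorder splits into left=[], right=[11, 20]
  root=20; inorder splits into left=[11], right=[]
  root=11; inorder splits into left=[], right=[]
Reconstructed level-order: [7, 5, 9, 3, 6, 20, 11]


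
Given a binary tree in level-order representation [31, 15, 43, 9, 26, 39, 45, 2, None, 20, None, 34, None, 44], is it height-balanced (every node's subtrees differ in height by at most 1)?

Tree (level-order array): [31, 15, 43, 9, 26, 39, 45, 2, None, 20, None, 34, None, 44]
Definition: a tree is height-balanced if, at every node, |h(left) - h(right)| <= 1 (empty subtree has height -1).
Bottom-up per-node check:
  node 2: h_left=-1, h_right=-1, diff=0 [OK], height=0
  node 9: h_left=0, h_right=-1, diff=1 [OK], height=1
  node 20: h_left=-1, h_right=-1, diff=0 [OK], height=0
  node 26: h_left=0, h_right=-1, diff=1 [OK], height=1
  node 15: h_left=1, h_right=1, diff=0 [OK], height=2
  node 34: h_left=-1, h_right=-1, diff=0 [OK], height=0
  node 39: h_left=0, h_right=-1, diff=1 [OK], height=1
  node 44: h_left=-1, h_right=-1, diff=0 [OK], height=0
  node 45: h_left=0, h_right=-1, diff=1 [OK], height=1
  node 43: h_left=1, h_right=1, diff=0 [OK], height=2
  node 31: h_left=2, h_right=2, diff=0 [OK], height=3
All nodes satisfy the balance condition.
Result: Balanced


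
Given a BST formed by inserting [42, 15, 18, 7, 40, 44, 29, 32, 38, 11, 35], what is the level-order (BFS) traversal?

Tree insertion order: [42, 15, 18, 7, 40, 44, 29, 32, 38, 11, 35]
Tree (level-order array): [42, 15, 44, 7, 18, None, None, None, 11, None, 40, None, None, 29, None, None, 32, None, 38, 35]
BFS from the root, enqueuing left then right child of each popped node:
  queue [42] -> pop 42, enqueue [15, 44], visited so far: [42]
  queue [15, 44] -> pop 15, enqueue [7, 18], visited so far: [42, 15]
  queue [44, 7, 18] -> pop 44, enqueue [none], visited so far: [42, 15, 44]
  queue [7, 18] -> pop 7, enqueue [11], visited so far: [42, 15, 44, 7]
  queue [18, 11] -> pop 18, enqueue [40], visited so far: [42, 15, 44, 7, 18]
  queue [11, 40] -> pop 11, enqueue [none], visited so far: [42, 15, 44, 7, 18, 11]
  queue [40] -> pop 40, enqueue [29], visited so far: [42, 15, 44, 7, 18, 11, 40]
  queue [29] -> pop 29, enqueue [32], visited so far: [42, 15, 44, 7, 18, 11, 40, 29]
  queue [32] -> pop 32, enqueue [38], visited so far: [42, 15, 44, 7, 18, 11, 40, 29, 32]
  queue [38] -> pop 38, enqueue [35], visited so far: [42, 15, 44, 7, 18, 11, 40, 29, 32, 38]
  queue [35] -> pop 35, enqueue [none], visited so far: [42, 15, 44, 7, 18, 11, 40, 29, 32, 38, 35]
Result: [42, 15, 44, 7, 18, 11, 40, 29, 32, 38, 35]


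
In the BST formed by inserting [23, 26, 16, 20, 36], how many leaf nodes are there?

Tree built from: [23, 26, 16, 20, 36]
Tree (level-order array): [23, 16, 26, None, 20, None, 36]
Rule: A leaf has 0 children.
Per-node child counts:
  node 23: 2 child(ren)
  node 16: 1 child(ren)
  node 20: 0 child(ren)
  node 26: 1 child(ren)
  node 36: 0 child(ren)
Matching nodes: [20, 36]
Count of leaf nodes: 2


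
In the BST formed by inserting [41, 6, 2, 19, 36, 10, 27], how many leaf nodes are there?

Tree built from: [41, 6, 2, 19, 36, 10, 27]
Tree (level-order array): [41, 6, None, 2, 19, None, None, 10, 36, None, None, 27]
Rule: A leaf has 0 children.
Per-node child counts:
  node 41: 1 child(ren)
  node 6: 2 child(ren)
  node 2: 0 child(ren)
  node 19: 2 child(ren)
  node 10: 0 child(ren)
  node 36: 1 child(ren)
  node 27: 0 child(ren)
Matching nodes: [2, 10, 27]
Count of leaf nodes: 3


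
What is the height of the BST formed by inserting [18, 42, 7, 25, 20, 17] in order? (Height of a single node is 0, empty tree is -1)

Insertion order: [18, 42, 7, 25, 20, 17]
Tree (level-order array): [18, 7, 42, None, 17, 25, None, None, None, 20]
Compute height bottom-up (empty subtree = -1):
  height(17) = 1 + max(-1, -1) = 0
  height(7) = 1 + max(-1, 0) = 1
  height(20) = 1 + max(-1, -1) = 0
  height(25) = 1 + max(0, -1) = 1
  height(42) = 1 + max(1, -1) = 2
  height(18) = 1 + max(1, 2) = 3
Height = 3


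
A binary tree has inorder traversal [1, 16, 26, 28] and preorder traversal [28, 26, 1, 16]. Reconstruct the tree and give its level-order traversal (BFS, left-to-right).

Inorder:  [1, 16, 26, 28]
Preorder: [28, 26, 1, 16]
Algorithm: preorder visits root first, so consume preorder in order;
for each root, split the current inorder slice at that value into
left-subtree inorder and right-subtree inorder, then recurse.
Recursive splits:
  root=28; inorder splits into left=[1, 16, 26], right=[]
  root=26; inorder splits into left=[1, 16], right=[]
  root=1; inorder splits into left=[], right=[16]
  root=16; inorder splits into left=[], right=[]
Reconstructed level-order: [28, 26, 1, 16]


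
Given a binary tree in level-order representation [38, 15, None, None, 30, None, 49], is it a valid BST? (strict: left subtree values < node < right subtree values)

Level-order array: [38, 15, None, None, 30, None, 49]
Validate using subtree bounds (lo, hi): at each node, require lo < value < hi,
then recurse left with hi=value and right with lo=value.
Preorder trace (stopping at first violation):
  at node 38 with bounds (-inf, +inf): OK
  at node 15 with bounds (-inf, 38): OK
  at node 30 with bounds (15, 38): OK
  at node 49 with bounds (30, 38): VIOLATION
Node 49 violates its bound: not (30 < 49 < 38).
Result: Not a valid BST


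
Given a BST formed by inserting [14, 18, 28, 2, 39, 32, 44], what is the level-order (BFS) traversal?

Tree insertion order: [14, 18, 28, 2, 39, 32, 44]
Tree (level-order array): [14, 2, 18, None, None, None, 28, None, 39, 32, 44]
BFS from the root, enqueuing left then right child of each popped node:
  queue [14] -> pop 14, enqueue [2, 18], visited so far: [14]
  queue [2, 18] -> pop 2, enqueue [none], visited so far: [14, 2]
  queue [18] -> pop 18, enqueue [28], visited so far: [14, 2, 18]
  queue [28] -> pop 28, enqueue [39], visited so far: [14, 2, 18, 28]
  queue [39] -> pop 39, enqueue [32, 44], visited so far: [14, 2, 18, 28, 39]
  queue [32, 44] -> pop 32, enqueue [none], visited so far: [14, 2, 18, 28, 39, 32]
  queue [44] -> pop 44, enqueue [none], visited so far: [14, 2, 18, 28, 39, 32, 44]
Result: [14, 2, 18, 28, 39, 32, 44]


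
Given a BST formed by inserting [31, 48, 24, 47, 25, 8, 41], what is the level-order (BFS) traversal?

Tree insertion order: [31, 48, 24, 47, 25, 8, 41]
Tree (level-order array): [31, 24, 48, 8, 25, 47, None, None, None, None, None, 41]
BFS from the root, enqueuing left then right child of each popped node:
  queue [31] -> pop 31, enqueue [24, 48], visited so far: [31]
  queue [24, 48] -> pop 24, enqueue [8, 25], visited so far: [31, 24]
  queue [48, 8, 25] -> pop 48, enqueue [47], visited so far: [31, 24, 48]
  queue [8, 25, 47] -> pop 8, enqueue [none], visited so far: [31, 24, 48, 8]
  queue [25, 47] -> pop 25, enqueue [none], visited so far: [31, 24, 48, 8, 25]
  queue [47] -> pop 47, enqueue [41], visited so far: [31, 24, 48, 8, 25, 47]
  queue [41] -> pop 41, enqueue [none], visited so far: [31, 24, 48, 8, 25, 47, 41]
Result: [31, 24, 48, 8, 25, 47, 41]


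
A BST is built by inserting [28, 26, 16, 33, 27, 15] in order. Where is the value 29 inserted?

Starting tree (level order): [28, 26, 33, 16, 27, None, None, 15]
Insertion path: 28 -> 33
Result: insert 29 as left child of 33
Final tree (level order): [28, 26, 33, 16, 27, 29, None, 15]


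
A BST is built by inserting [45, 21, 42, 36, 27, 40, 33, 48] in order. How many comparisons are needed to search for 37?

Search path for 37: 45 -> 21 -> 42 -> 36 -> 40
Found: False
Comparisons: 5


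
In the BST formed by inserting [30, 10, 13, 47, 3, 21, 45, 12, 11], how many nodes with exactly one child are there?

Tree built from: [30, 10, 13, 47, 3, 21, 45, 12, 11]
Tree (level-order array): [30, 10, 47, 3, 13, 45, None, None, None, 12, 21, None, None, 11]
Rule: These are nodes with exactly 1 non-null child.
Per-node child counts:
  node 30: 2 child(ren)
  node 10: 2 child(ren)
  node 3: 0 child(ren)
  node 13: 2 child(ren)
  node 12: 1 child(ren)
  node 11: 0 child(ren)
  node 21: 0 child(ren)
  node 47: 1 child(ren)
  node 45: 0 child(ren)
Matching nodes: [12, 47]
Count of nodes with exactly one child: 2


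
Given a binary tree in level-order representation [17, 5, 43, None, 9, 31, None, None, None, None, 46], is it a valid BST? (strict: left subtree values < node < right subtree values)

Level-order array: [17, 5, 43, None, 9, 31, None, None, None, None, 46]
Validate using subtree bounds (lo, hi): at each node, require lo < value < hi,
then recurse left with hi=value and right with lo=value.
Preorder trace (stopping at first violation):
  at node 17 with bounds (-inf, +inf): OK
  at node 5 with bounds (-inf, 17): OK
  at node 9 with bounds (5, 17): OK
  at node 43 with bounds (17, +inf): OK
  at node 31 with bounds (17, 43): OK
  at node 46 with bounds (31, 43): VIOLATION
Node 46 violates its bound: not (31 < 46 < 43).
Result: Not a valid BST


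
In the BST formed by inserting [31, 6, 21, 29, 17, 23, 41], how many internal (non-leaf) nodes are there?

Tree built from: [31, 6, 21, 29, 17, 23, 41]
Tree (level-order array): [31, 6, 41, None, 21, None, None, 17, 29, None, None, 23]
Rule: An internal node has at least one child.
Per-node child counts:
  node 31: 2 child(ren)
  node 6: 1 child(ren)
  node 21: 2 child(ren)
  node 17: 0 child(ren)
  node 29: 1 child(ren)
  node 23: 0 child(ren)
  node 41: 0 child(ren)
Matching nodes: [31, 6, 21, 29]
Count of internal (non-leaf) nodes: 4


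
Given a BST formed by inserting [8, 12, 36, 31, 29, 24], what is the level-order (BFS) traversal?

Tree insertion order: [8, 12, 36, 31, 29, 24]
Tree (level-order array): [8, None, 12, None, 36, 31, None, 29, None, 24]
BFS from the root, enqueuing left then right child of each popped node:
  queue [8] -> pop 8, enqueue [12], visited so far: [8]
  queue [12] -> pop 12, enqueue [36], visited so far: [8, 12]
  queue [36] -> pop 36, enqueue [31], visited so far: [8, 12, 36]
  queue [31] -> pop 31, enqueue [29], visited so far: [8, 12, 36, 31]
  queue [29] -> pop 29, enqueue [24], visited so far: [8, 12, 36, 31, 29]
  queue [24] -> pop 24, enqueue [none], visited so far: [8, 12, 36, 31, 29, 24]
Result: [8, 12, 36, 31, 29, 24]


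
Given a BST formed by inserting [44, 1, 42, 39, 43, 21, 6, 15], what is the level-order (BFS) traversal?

Tree insertion order: [44, 1, 42, 39, 43, 21, 6, 15]
Tree (level-order array): [44, 1, None, None, 42, 39, 43, 21, None, None, None, 6, None, None, 15]
BFS from the root, enqueuing left then right child of each popped node:
  queue [44] -> pop 44, enqueue [1], visited so far: [44]
  queue [1] -> pop 1, enqueue [42], visited so far: [44, 1]
  queue [42] -> pop 42, enqueue [39, 43], visited so far: [44, 1, 42]
  queue [39, 43] -> pop 39, enqueue [21], visited so far: [44, 1, 42, 39]
  queue [43, 21] -> pop 43, enqueue [none], visited so far: [44, 1, 42, 39, 43]
  queue [21] -> pop 21, enqueue [6], visited so far: [44, 1, 42, 39, 43, 21]
  queue [6] -> pop 6, enqueue [15], visited so far: [44, 1, 42, 39, 43, 21, 6]
  queue [15] -> pop 15, enqueue [none], visited so far: [44, 1, 42, 39, 43, 21, 6, 15]
Result: [44, 1, 42, 39, 43, 21, 6, 15]


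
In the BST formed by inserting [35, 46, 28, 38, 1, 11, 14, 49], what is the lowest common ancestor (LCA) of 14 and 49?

Tree insertion order: [35, 46, 28, 38, 1, 11, 14, 49]
Tree (level-order array): [35, 28, 46, 1, None, 38, 49, None, 11, None, None, None, None, None, 14]
In a BST, the LCA of p=14, q=49 is the first node v on the
root-to-leaf path with p <= v <= q (go left if both < v, right if both > v).
Walk from root:
  at 35: 14 <= 35 <= 49, this is the LCA
LCA = 35


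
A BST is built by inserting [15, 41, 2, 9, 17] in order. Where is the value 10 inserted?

Starting tree (level order): [15, 2, 41, None, 9, 17]
Insertion path: 15 -> 2 -> 9
Result: insert 10 as right child of 9
Final tree (level order): [15, 2, 41, None, 9, 17, None, None, 10]


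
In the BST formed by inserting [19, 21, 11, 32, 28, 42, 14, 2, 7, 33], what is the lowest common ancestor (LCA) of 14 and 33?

Tree insertion order: [19, 21, 11, 32, 28, 42, 14, 2, 7, 33]
Tree (level-order array): [19, 11, 21, 2, 14, None, 32, None, 7, None, None, 28, 42, None, None, None, None, 33]
In a BST, the LCA of p=14, q=33 is the first node v on the
root-to-leaf path with p <= v <= q (go left if both < v, right if both > v).
Walk from root:
  at 19: 14 <= 19 <= 33, this is the LCA
LCA = 19


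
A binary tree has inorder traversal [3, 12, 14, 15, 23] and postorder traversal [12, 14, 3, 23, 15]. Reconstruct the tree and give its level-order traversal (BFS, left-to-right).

Inorder:   [3, 12, 14, 15, 23]
Postorder: [12, 14, 3, 23, 15]
Algorithm: postorder visits root last, so walk postorder right-to-left;
each value is the root of the current inorder slice — split it at that
value, recurse on the right subtree first, then the left.
Recursive splits:
  root=15; inorder splits into left=[3, 12, 14], right=[23]
  root=23; inorder splits into left=[], right=[]
  root=3; inorder splits into left=[], right=[12, 14]
  root=14; inorder splits into left=[12], right=[]
  root=12; inorder splits into left=[], right=[]
Reconstructed level-order: [15, 3, 23, 14, 12]


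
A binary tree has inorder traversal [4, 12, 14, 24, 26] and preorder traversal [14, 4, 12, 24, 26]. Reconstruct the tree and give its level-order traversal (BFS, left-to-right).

Inorder:  [4, 12, 14, 24, 26]
Preorder: [14, 4, 12, 24, 26]
Algorithm: preorder visits root first, so consume preorder in order;
for each root, split the current inorder slice at that value into
left-subtree inorder and right-subtree inorder, then recurse.
Recursive splits:
  root=14; inorder splits into left=[4, 12], right=[24, 26]
  root=4; inorder splits into left=[], right=[12]
  root=12; inorder splits into left=[], right=[]
  root=24; inorder splits into left=[], right=[26]
  root=26; inorder splits into left=[], right=[]
Reconstructed level-order: [14, 4, 24, 12, 26]


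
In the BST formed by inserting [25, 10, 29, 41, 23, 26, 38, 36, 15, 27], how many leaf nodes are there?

Tree built from: [25, 10, 29, 41, 23, 26, 38, 36, 15, 27]
Tree (level-order array): [25, 10, 29, None, 23, 26, 41, 15, None, None, 27, 38, None, None, None, None, None, 36]
Rule: A leaf has 0 children.
Per-node child counts:
  node 25: 2 child(ren)
  node 10: 1 child(ren)
  node 23: 1 child(ren)
  node 15: 0 child(ren)
  node 29: 2 child(ren)
  node 26: 1 child(ren)
  node 27: 0 child(ren)
  node 41: 1 child(ren)
  node 38: 1 child(ren)
  node 36: 0 child(ren)
Matching nodes: [15, 27, 36]
Count of leaf nodes: 3


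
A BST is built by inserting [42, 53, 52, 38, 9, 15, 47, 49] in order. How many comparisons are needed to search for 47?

Search path for 47: 42 -> 53 -> 52 -> 47
Found: True
Comparisons: 4


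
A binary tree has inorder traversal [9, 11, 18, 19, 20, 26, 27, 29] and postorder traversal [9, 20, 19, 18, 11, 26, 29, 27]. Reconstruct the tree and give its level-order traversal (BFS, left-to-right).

Inorder:   [9, 11, 18, 19, 20, 26, 27, 29]
Postorder: [9, 20, 19, 18, 11, 26, 29, 27]
Algorithm: postorder visits root last, so walk postorder right-to-left;
each value is the root of the current inorder slice — split it at that
value, recurse on the right subtree first, then the left.
Recursive splits:
  root=27; inorder splits into left=[9, 11, 18, 19, 20, 26], right=[29]
  root=29; inorder splits into left=[], right=[]
  root=26; inorder splits into left=[9, 11, 18, 19, 20], right=[]
  root=11; inorder splits into left=[9], right=[18, 19, 20]
  root=18; inorder splits into left=[], right=[19, 20]
  root=19; inorder splits into left=[], right=[20]
  root=20; inorder splits into left=[], right=[]
  root=9; inorder splits into left=[], right=[]
Reconstructed level-order: [27, 26, 29, 11, 9, 18, 19, 20]


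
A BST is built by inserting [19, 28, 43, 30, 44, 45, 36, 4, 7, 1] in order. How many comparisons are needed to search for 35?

Search path for 35: 19 -> 28 -> 43 -> 30 -> 36
Found: False
Comparisons: 5


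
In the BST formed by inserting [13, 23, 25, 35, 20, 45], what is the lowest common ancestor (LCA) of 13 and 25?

Tree insertion order: [13, 23, 25, 35, 20, 45]
Tree (level-order array): [13, None, 23, 20, 25, None, None, None, 35, None, 45]
In a BST, the LCA of p=13, q=25 is the first node v on the
root-to-leaf path with p <= v <= q (go left if both < v, right if both > v).
Walk from root:
  at 13: 13 <= 13 <= 25, this is the LCA
LCA = 13


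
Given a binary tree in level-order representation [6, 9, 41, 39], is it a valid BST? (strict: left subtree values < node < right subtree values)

Level-order array: [6, 9, 41, 39]
Validate using subtree bounds (lo, hi): at each node, require lo < value < hi,
then recurse left with hi=value and right with lo=value.
Preorder trace (stopping at first violation):
  at node 6 with bounds (-inf, +inf): OK
  at node 9 with bounds (-inf, 6): VIOLATION
Node 9 violates its bound: not (-inf < 9 < 6).
Result: Not a valid BST


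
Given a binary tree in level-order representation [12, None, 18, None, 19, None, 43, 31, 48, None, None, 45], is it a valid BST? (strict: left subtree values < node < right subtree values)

Level-order array: [12, None, 18, None, 19, None, 43, 31, 48, None, None, 45]
Validate using subtree bounds (lo, hi): at each node, require lo < value < hi,
then recurse left with hi=value and right with lo=value.
Preorder trace (stopping at first violation):
  at node 12 with bounds (-inf, +inf): OK
  at node 18 with bounds (12, +inf): OK
  at node 19 with bounds (18, +inf): OK
  at node 43 with bounds (19, +inf): OK
  at node 31 with bounds (19, 43): OK
  at node 48 with bounds (43, +inf): OK
  at node 45 with bounds (43, 48): OK
No violation found at any node.
Result: Valid BST


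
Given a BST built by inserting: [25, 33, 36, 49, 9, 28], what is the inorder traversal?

Tree insertion order: [25, 33, 36, 49, 9, 28]
Tree (level-order array): [25, 9, 33, None, None, 28, 36, None, None, None, 49]
Inorder traversal: [9, 25, 28, 33, 36, 49]


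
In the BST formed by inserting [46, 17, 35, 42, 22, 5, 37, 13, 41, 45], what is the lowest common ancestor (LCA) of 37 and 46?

Tree insertion order: [46, 17, 35, 42, 22, 5, 37, 13, 41, 45]
Tree (level-order array): [46, 17, None, 5, 35, None, 13, 22, 42, None, None, None, None, 37, 45, None, 41]
In a BST, the LCA of p=37, q=46 is the first node v on the
root-to-leaf path with p <= v <= q (go left if both < v, right if both > v).
Walk from root:
  at 46: 37 <= 46 <= 46, this is the LCA
LCA = 46


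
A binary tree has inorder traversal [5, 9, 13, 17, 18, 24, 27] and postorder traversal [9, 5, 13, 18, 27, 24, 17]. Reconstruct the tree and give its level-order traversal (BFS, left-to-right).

Inorder:   [5, 9, 13, 17, 18, 24, 27]
Postorder: [9, 5, 13, 18, 27, 24, 17]
Algorithm: postorder visits root last, so walk postorder right-to-left;
each value is the root of the current inorder slice — split it at that
value, recurse on the right subtree first, then the left.
Recursive splits:
  root=17; inorder splits into left=[5, 9, 13], right=[18, 24, 27]
  root=24; inorder splits into left=[18], right=[27]
  root=27; inorder splits into left=[], right=[]
  root=18; inorder splits into left=[], right=[]
  root=13; inorder splits into left=[5, 9], right=[]
  root=5; inorder splits into left=[], right=[9]
  root=9; inorder splits into left=[], right=[]
Reconstructed level-order: [17, 13, 24, 5, 18, 27, 9]


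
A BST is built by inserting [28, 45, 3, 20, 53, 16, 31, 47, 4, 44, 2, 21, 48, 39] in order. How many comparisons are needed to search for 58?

Search path for 58: 28 -> 45 -> 53
Found: False
Comparisons: 3


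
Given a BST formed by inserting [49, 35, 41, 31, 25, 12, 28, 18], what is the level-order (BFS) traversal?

Tree insertion order: [49, 35, 41, 31, 25, 12, 28, 18]
Tree (level-order array): [49, 35, None, 31, 41, 25, None, None, None, 12, 28, None, 18]
BFS from the root, enqueuing left then right child of each popped node:
  queue [49] -> pop 49, enqueue [35], visited so far: [49]
  queue [35] -> pop 35, enqueue [31, 41], visited so far: [49, 35]
  queue [31, 41] -> pop 31, enqueue [25], visited so far: [49, 35, 31]
  queue [41, 25] -> pop 41, enqueue [none], visited so far: [49, 35, 31, 41]
  queue [25] -> pop 25, enqueue [12, 28], visited so far: [49, 35, 31, 41, 25]
  queue [12, 28] -> pop 12, enqueue [18], visited so far: [49, 35, 31, 41, 25, 12]
  queue [28, 18] -> pop 28, enqueue [none], visited so far: [49, 35, 31, 41, 25, 12, 28]
  queue [18] -> pop 18, enqueue [none], visited so far: [49, 35, 31, 41, 25, 12, 28, 18]
Result: [49, 35, 31, 41, 25, 12, 28, 18]


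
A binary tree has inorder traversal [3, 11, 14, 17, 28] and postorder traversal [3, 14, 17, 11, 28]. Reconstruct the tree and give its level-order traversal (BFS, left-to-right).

Inorder:   [3, 11, 14, 17, 28]
Postorder: [3, 14, 17, 11, 28]
Algorithm: postorder visits root last, so walk postorder right-to-left;
each value is the root of the current inorder slice — split it at that
value, recurse on the right subtree first, then the left.
Recursive splits:
  root=28; inorder splits into left=[3, 11, 14, 17], right=[]
  root=11; inorder splits into left=[3], right=[14, 17]
  root=17; inorder splits into left=[14], right=[]
  root=14; inorder splits into left=[], right=[]
  root=3; inorder splits into left=[], right=[]
Reconstructed level-order: [28, 11, 3, 17, 14]


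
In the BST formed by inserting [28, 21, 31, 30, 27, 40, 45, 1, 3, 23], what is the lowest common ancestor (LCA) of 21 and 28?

Tree insertion order: [28, 21, 31, 30, 27, 40, 45, 1, 3, 23]
Tree (level-order array): [28, 21, 31, 1, 27, 30, 40, None, 3, 23, None, None, None, None, 45]
In a BST, the LCA of p=21, q=28 is the first node v on the
root-to-leaf path with p <= v <= q (go left if both < v, right if both > v).
Walk from root:
  at 28: 21 <= 28 <= 28, this is the LCA
LCA = 28


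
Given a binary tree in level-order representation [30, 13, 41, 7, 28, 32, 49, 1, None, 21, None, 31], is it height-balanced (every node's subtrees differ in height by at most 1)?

Tree (level-order array): [30, 13, 41, 7, 28, 32, 49, 1, None, 21, None, 31]
Definition: a tree is height-balanced if, at every node, |h(left) - h(right)| <= 1 (empty subtree has height -1).
Bottom-up per-node check:
  node 1: h_left=-1, h_right=-1, diff=0 [OK], height=0
  node 7: h_left=0, h_right=-1, diff=1 [OK], height=1
  node 21: h_left=-1, h_right=-1, diff=0 [OK], height=0
  node 28: h_left=0, h_right=-1, diff=1 [OK], height=1
  node 13: h_left=1, h_right=1, diff=0 [OK], height=2
  node 31: h_left=-1, h_right=-1, diff=0 [OK], height=0
  node 32: h_left=0, h_right=-1, diff=1 [OK], height=1
  node 49: h_left=-1, h_right=-1, diff=0 [OK], height=0
  node 41: h_left=1, h_right=0, diff=1 [OK], height=2
  node 30: h_left=2, h_right=2, diff=0 [OK], height=3
All nodes satisfy the balance condition.
Result: Balanced


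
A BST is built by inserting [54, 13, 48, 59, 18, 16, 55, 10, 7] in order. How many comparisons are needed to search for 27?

Search path for 27: 54 -> 13 -> 48 -> 18
Found: False
Comparisons: 4


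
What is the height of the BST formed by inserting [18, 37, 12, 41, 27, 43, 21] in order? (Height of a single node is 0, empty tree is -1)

Insertion order: [18, 37, 12, 41, 27, 43, 21]
Tree (level-order array): [18, 12, 37, None, None, 27, 41, 21, None, None, 43]
Compute height bottom-up (empty subtree = -1):
  height(12) = 1 + max(-1, -1) = 0
  height(21) = 1 + max(-1, -1) = 0
  height(27) = 1 + max(0, -1) = 1
  height(43) = 1 + max(-1, -1) = 0
  height(41) = 1 + max(-1, 0) = 1
  height(37) = 1 + max(1, 1) = 2
  height(18) = 1 + max(0, 2) = 3
Height = 3


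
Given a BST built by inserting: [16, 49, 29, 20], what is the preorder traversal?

Tree insertion order: [16, 49, 29, 20]
Tree (level-order array): [16, None, 49, 29, None, 20]
Preorder traversal: [16, 49, 29, 20]


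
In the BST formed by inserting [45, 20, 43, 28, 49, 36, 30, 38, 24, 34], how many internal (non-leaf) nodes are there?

Tree built from: [45, 20, 43, 28, 49, 36, 30, 38, 24, 34]
Tree (level-order array): [45, 20, 49, None, 43, None, None, 28, None, 24, 36, None, None, 30, 38, None, 34]
Rule: An internal node has at least one child.
Per-node child counts:
  node 45: 2 child(ren)
  node 20: 1 child(ren)
  node 43: 1 child(ren)
  node 28: 2 child(ren)
  node 24: 0 child(ren)
  node 36: 2 child(ren)
  node 30: 1 child(ren)
  node 34: 0 child(ren)
  node 38: 0 child(ren)
  node 49: 0 child(ren)
Matching nodes: [45, 20, 43, 28, 36, 30]
Count of internal (non-leaf) nodes: 6


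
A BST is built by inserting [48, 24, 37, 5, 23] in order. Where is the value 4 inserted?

Starting tree (level order): [48, 24, None, 5, 37, None, 23]
Insertion path: 48 -> 24 -> 5
Result: insert 4 as left child of 5
Final tree (level order): [48, 24, None, 5, 37, 4, 23]


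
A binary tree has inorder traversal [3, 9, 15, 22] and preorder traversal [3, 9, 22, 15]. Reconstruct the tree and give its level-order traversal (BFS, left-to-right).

Inorder:  [3, 9, 15, 22]
Preorder: [3, 9, 22, 15]
Algorithm: preorder visits root first, so consume preorder in order;
for each root, split the current inorder slice at that value into
left-subtree inorder and right-subtree inorder, then recurse.
Recursive splits:
  root=3; inorder splits into left=[], right=[9, 15, 22]
  root=9; inorder splits into left=[], right=[15, 22]
  root=22; inorder splits into left=[15], right=[]
  root=15; inorder splits into left=[], right=[]
Reconstructed level-order: [3, 9, 22, 15]


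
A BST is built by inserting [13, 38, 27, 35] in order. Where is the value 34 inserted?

Starting tree (level order): [13, None, 38, 27, None, None, 35]
Insertion path: 13 -> 38 -> 27 -> 35
Result: insert 34 as left child of 35
Final tree (level order): [13, None, 38, 27, None, None, 35, 34]


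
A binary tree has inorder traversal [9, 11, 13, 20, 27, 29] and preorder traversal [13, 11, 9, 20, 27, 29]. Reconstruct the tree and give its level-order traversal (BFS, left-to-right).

Inorder:  [9, 11, 13, 20, 27, 29]
Preorder: [13, 11, 9, 20, 27, 29]
Algorithm: preorder visits root first, so consume preorder in order;
for each root, split the current inorder slice at that value into
left-subtree inorder and right-subtree inorder, then recurse.
Recursive splits:
  root=13; inorder splits into left=[9, 11], right=[20, 27, 29]
  root=11; inorder splits into left=[9], right=[]
  root=9; inorder splits into left=[], right=[]
  root=20; inorder splits into left=[], right=[27, 29]
  root=27; inorder splits into left=[], right=[29]
  root=29; inorder splits into left=[], right=[]
Reconstructed level-order: [13, 11, 20, 9, 27, 29]


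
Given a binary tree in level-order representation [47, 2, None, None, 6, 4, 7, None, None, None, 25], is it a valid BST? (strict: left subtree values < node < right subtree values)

Level-order array: [47, 2, None, None, 6, 4, 7, None, None, None, 25]
Validate using subtree bounds (lo, hi): at each node, require lo < value < hi,
then recurse left with hi=value and right with lo=value.
Preorder trace (stopping at first violation):
  at node 47 with bounds (-inf, +inf): OK
  at node 2 with bounds (-inf, 47): OK
  at node 6 with bounds (2, 47): OK
  at node 4 with bounds (2, 6): OK
  at node 7 with bounds (6, 47): OK
  at node 25 with bounds (7, 47): OK
No violation found at any node.
Result: Valid BST


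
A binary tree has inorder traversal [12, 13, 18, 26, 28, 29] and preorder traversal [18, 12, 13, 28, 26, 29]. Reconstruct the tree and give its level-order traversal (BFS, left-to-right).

Inorder:  [12, 13, 18, 26, 28, 29]
Preorder: [18, 12, 13, 28, 26, 29]
Algorithm: preorder visits root first, so consume preorder in order;
for each root, split the current inorder slice at that value into
left-subtree inorder and right-subtree inorder, then recurse.
Recursive splits:
  root=18; inorder splits into left=[12, 13], right=[26, 28, 29]
  root=12; inorder splits into left=[], right=[13]
  root=13; inorder splits into left=[], right=[]
  root=28; inorder splits into left=[26], right=[29]
  root=26; inorder splits into left=[], right=[]
  root=29; inorder splits into left=[], right=[]
Reconstructed level-order: [18, 12, 28, 13, 26, 29]


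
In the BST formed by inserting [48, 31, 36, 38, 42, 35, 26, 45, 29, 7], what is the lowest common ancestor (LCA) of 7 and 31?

Tree insertion order: [48, 31, 36, 38, 42, 35, 26, 45, 29, 7]
Tree (level-order array): [48, 31, None, 26, 36, 7, 29, 35, 38, None, None, None, None, None, None, None, 42, None, 45]
In a BST, the LCA of p=7, q=31 is the first node v on the
root-to-leaf path with p <= v <= q (go left if both < v, right if both > v).
Walk from root:
  at 48: both 7 and 31 < 48, go left
  at 31: 7 <= 31 <= 31, this is the LCA
LCA = 31


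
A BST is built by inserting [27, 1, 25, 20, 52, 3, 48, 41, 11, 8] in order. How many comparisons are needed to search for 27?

Search path for 27: 27
Found: True
Comparisons: 1


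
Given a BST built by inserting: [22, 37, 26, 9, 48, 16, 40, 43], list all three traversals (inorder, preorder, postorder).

Tree insertion order: [22, 37, 26, 9, 48, 16, 40, 43]
Tree (level-order array): [22, 9, 37, None, 16, 26, 48, None, None, None, None, 40, None, None, 43]
Inorder (L, root, R): [9, 16, 22, 26, 37, 40, 43, 48]
Preorder (root, L, R): [22, 9, 16, 37, 26, 48, 40, 43]
Postorder (L, R, root): [16, 9, 26, 43, 40, 48, 37, 22]


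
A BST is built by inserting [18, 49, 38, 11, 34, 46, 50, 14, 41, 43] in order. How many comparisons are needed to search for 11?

Search path for 11: 18 -> 11
Found: True
Comparisons: 2


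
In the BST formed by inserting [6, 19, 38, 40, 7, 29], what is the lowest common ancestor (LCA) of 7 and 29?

Tree insertion order: [6, 19, 38, 40, 7, 29]
Tree (level-order array): [6, None, 19, 7, 38, None, None, 29, 40]
In a BST, the LCA of p=7, q=29 is the first node v on the
root-to-leaf path with p <= v <= q (go left if both < v, right if both > v).
Walk from root:
  at 6: both 7 and 29 > 6, go right
  at 19: 7 <= 19 <= 29, this is the LCA
LCA = 19


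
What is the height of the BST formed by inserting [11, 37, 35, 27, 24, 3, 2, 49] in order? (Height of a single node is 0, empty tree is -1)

Insertion order: [11, 37, 35, 27, 24, 3, 2, 49]
Tree (level-order array): [11, 3, 37, 2, None, 35, 49, None, None, 27, None, None, None, 24]
Compute height bottom-up (empty subtree = -1):
  height(2) = 1 + max(-1, -1) = 0
  height(3) = 1 + max(0, -1) = 1
  height(24) = 1 + max(-1, -1) = 0
  height(27) = 1 + max(0, -1) = 1
  height(35) = 1 + max(1, -1) = 2
  height(49) = 1 + max(-1, -1) = 0
  height(37) = 1 + max(2, 0) = 3
  height(11) = 1 + max(1, 3) = 4
Height = 4


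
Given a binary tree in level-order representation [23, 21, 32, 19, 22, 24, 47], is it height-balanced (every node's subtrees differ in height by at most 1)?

Tree (level-order array): [23, 21, 32, 19, 22, 24, 47]
Definition: a tree is height-balanced if, at every node, |h(left) - h(right)| <= 1 (empty subtree has height -1).
Bottom-up per-node check:
  node 19: h_left=-1, h_right=-1, diff=0 [OK], height=0
  node 22: h_left=-1, h_right=-1, diff=0 [OK], height=0
  node 21: h_left=0, h_right=0, diff=0 [OK], height=1
  node 24: h_left=-1, h_right=-1, diff=0 [OK], height=0
  node 47: h_left=-1, h_right=-1, diff=0 [OK], height=0
  node 32: h_left=0, h_right=0, diff=0 [OK], height=1
  node 23: h_left=1, h_right=1, diff=0 [OK], height=2
All nodes satisfy the balance condition.
Result: Balanced


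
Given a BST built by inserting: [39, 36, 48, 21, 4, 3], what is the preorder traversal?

Tree insertion order: [39, 36, 48, 21, 4, 3]
Tree (level-order array): [39, 36, 48, 21, None, None, None, 4, None, 3]
Preorder traversal: [39, 36, 21, 4, 3, 48]


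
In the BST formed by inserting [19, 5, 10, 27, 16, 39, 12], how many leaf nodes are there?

Tree built from: [19, 5, 10, 27, 16, 39, 12]
Tree (level-order array): [19, 5, 27, None, 10, None, 39, None, 16, None, None, 12]
Rule: A leaf has 0 children.
Per-node child counts:
  node 19: 2 child(ren)
  node 5: 1 child(ren)
  node 10: 1 child(ren)
  node 16: 1 child(ren)
  node 12: 0 child(ren)
  node 27: 1 child(ren)
  node 39: 0 child(ren)
Matching nodes: [12, 39]
Count of leaf nodes: 2


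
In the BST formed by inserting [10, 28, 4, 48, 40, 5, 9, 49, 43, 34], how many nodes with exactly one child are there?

Tree built from: [10, 28, 4, 48, 40, 5, 9, 49, 43, 34]
Tree (level-order array): [10, 4, 28, None, 5, None, 48, None, 9, 40, 49, None, None, 34, 43]
Rule: These are nodes with exactly 1 non-null child.
Per-node child counts:
  node 10: 2 child(ren)
  node 4: 1 child(ren)
  node 5: 1 child(ren)
  node 9: 0 child(ren)
  node 28: 1 child(ren)
  node 48: 2 child(ren)
  node 40: 2 child(ren)
  node 34: 0 child(ren)
  node 43: 0 child(ren)
  node 49: 0 child(ren)
Matching nodes: [4, 5, 28]
Count of nodes with exactly one child: 3


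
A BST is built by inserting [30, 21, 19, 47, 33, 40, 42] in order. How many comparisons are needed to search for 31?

Search path for 31: 30 -> 47 -> 33
Found: False
Comparisons: 3


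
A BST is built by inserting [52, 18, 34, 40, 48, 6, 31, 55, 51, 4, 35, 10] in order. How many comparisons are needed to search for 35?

Search path for 35: 52 -> 18 -> 34 -> 40 -> 35
Found: True
Comparisons: 5


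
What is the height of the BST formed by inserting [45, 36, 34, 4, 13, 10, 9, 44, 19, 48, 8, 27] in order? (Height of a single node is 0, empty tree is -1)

Insertion order: [45, 36, 34, 4, 13, 10, 9, 44, 19, 48, 8, 27]
Tree (level-order array): [45, 36, 48, 34, 44, None, None, 4, None, None, None, None, 13, 10, 19, 9, None, None, 27, 8]
Compute height bottom-up (empty subtree = -1):
  height(8) = 1 + max(-1, -1) = 0
  height(9) = 1 + max(0, -1) = 1
  height(10) = 1 + max(1, -1) = 2
  height(27) = 1 + max(-1, -1) = 0
  height(19) = 1 + max(-1, 0) = 1
  height(13) = 1 + max(2, 1) = 3
  height(4) = 1 + max(-1, 3) = 4
  height(34) = 1 + max(4, -1) = 5
  height(44) = 1 + max(-1, -1) = 0
  height(36) = 1 + max(5, 0) = 6
  height(48) = 1 + max(-1, -1) = 0
  height(45) = 1 + max(6, 0) = 7
Height = 7


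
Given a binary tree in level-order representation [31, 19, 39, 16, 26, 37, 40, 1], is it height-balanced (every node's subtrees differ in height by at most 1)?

Tree (level-order array): [31, 19, 39, 16, 26, 37, 40, 1]
Definition: a tree is height-balanced if, at every node, |h(left) - h(right)| <= 1 (empty subtree has height -1).
Bottom-up per-node check:
  node 1: h_left=-1, h_right=-1, diff=0 [OK], height=0
  node 16: h_left=0, h_right=-1, diff=1 [OK], height=1
  node 26: h_left=-1, h_right=-1, diff=0 [OK], height=0
  node 19: h_left=1, h_right=0, diff=1 [OK], height=2
  node 37: h_left=-1, h_right=-1, diff=0 [OK], height=0
  node 40: h_left=-1, h_right=-1, diff=0 [OK], height=0
  node 39: h_left=0, h_right=0, diff=0 [OK], height=1
  node 31: h_left=2, h_right=1, diff=1 [OK], height=3
All nodes satisfy the balance condition.
Result: Balanced


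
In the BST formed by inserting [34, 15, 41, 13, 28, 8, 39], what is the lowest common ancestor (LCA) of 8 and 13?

Tree insertion order: [34, 15, 41, 13, 28, 8, 39]
Tree (level-order array): [34, 15, 41, 13, 28, 39, None, 8]
In a BST, the LCA of p=8, q=13 is the first node v on the
root-to-leaf path with p <= v <= q (go left if both < v, right if both > v).
Walk from root:
  at 34: both 8 and 13 < 34, go left
  at 15: both 8 and 13 < 15, go left
  at 13: 8 <= 13 <= 13, this is the LCA
LCA = 13


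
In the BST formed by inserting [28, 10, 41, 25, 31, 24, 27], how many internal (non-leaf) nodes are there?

Tree built from: [28, 10, 41, 25, 31, 24, 27]
Tree (level-order array): [28, 10, 41, None, 25, 31, None, 24, 27]
Rule: An internal node has at least one child.
Per-node child counts:
  node 28: 2 child(ren)
  node 10: 1 child(ren)
  node 25: 2 child(ren)
  node 24: 0 child(ren)
  node 27: 0 child(ren)
  node 41: 1 child(ren)
  node 31: 0 child(ren)
Matching nodes: [28, 10, 25, 41]
Count of internal (non-leaf) nodes: 4


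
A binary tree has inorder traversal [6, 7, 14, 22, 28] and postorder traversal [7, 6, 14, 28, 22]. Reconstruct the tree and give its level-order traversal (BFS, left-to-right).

Inorder:   [6, 7, 14, 22, 28]
Postorder: [7, 6, 14, 28, 22]
Algorithm: postorder visits root last, so walk postorder right-to-left;
each value is the root of the current inorder slice — split it at that
value, recurse on the right subtree first, then the left.
Recursive splits:
  root=22; inorder splits into left=[6, 7, 14], right=[28]
  root=28; inorder splits into left=[], right=[]
  root=14; inorder splits into left=[6, 7], right=[]
  root=6; inorder splits into left=[], right=[7]
  root=7; inorder splits into left=[], right=[]
Reconstructed level-order: [22, 14, 28, 6, 7]


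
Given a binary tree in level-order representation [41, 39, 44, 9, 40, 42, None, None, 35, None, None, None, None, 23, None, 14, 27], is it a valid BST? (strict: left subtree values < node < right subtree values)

Level-order array: [41, 39, 44, 9, 40, 42, None, None, 35, None, None, None, None, 23, None, 14, 27]
Validate using subtree bounds (lo, hi): at each node, require lo < value < hi,
then recurse left with hi=value and right with lo=value.
Preorder trace (stopping at first violation):
  at node 41 with bounds (-inf, +inf): OK
  at node 39 with bounds (-inf, 41): OK
  at node 9 with bounds (-inf, 39): OK
  at node 35 with bounds (9, 39): OK
  at node 23 with bounds (9, 35): OK
  at node 14 with bounds (9, 23): OK
  at node 27 with bounds (23, 35): OK
  at node 40 with bounds (39, 41): OK
  at node 44 with bounds (41, +inf): OK
  at node 42 with bounds (41, 44): OK
No violation found at any node.
Result: Valid BST


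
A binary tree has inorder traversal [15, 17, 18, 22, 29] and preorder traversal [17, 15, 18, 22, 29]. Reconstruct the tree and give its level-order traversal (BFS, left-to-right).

Inorder:  [15, 17, 18, 22, 29]
Preorder: [17, 15, 18, 22, 29]
Algorithm: preorder visits root first, so consume preorder in order;
for each root, split the current inorder slice at that value into
left-subtree inorder and right-subtree inorder, then recurse.
Recursive splits:
  root=17; inorder splits into left=[15], right=[18, 22, 29]
  root=15; inorder splits into left=[], right=[]
  root=18; inorder splits into left=[], right=[22, 29]
  root=22; inorder splits into left=[], right=[29]
  root=29; inorder splits into left=[], right=[]
Reconstructed level-order: [17, 15, 18, 22, 29]


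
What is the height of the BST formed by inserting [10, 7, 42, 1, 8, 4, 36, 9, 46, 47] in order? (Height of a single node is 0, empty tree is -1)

Insertion order: [10, 7, 42, 1, 8, 4, 36, 9, 46, 47]
Tree (level-order array): [10, 7, 42, 1, 8, 36, 46, None, 4, None, 9, None, None, None, 47]
Compute height bottom-up (empty subtree = -1):
  height(4) = 1 + max(-1, -1) = 0
  height(1) = 1 + max(-1, 0) = 1
  height(9) = 1 + max(-1, -1) = 0
  height(8) = 1 + max(-1, 0) = 1
  height(7) = 1 + max(1, 1) = 2
  height(36) = 1 + max(-1, -1) = 0
  height(47) = 1 + max(-1, -1) = 0
  height(46) = 1 + max(-1, 0) = 1
  height(42) = 1 + max(0, 1) = 2
  height(10) = 1 + max(2, 2) = 3
Height = 3


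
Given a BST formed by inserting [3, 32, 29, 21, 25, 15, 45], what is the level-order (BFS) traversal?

Tree insertion order: [3, 32, 29, 21, 25, 15, 45]
Tree (level-order array): [3, None, 32, 29, 45, 21, None, None, None, 15, 25]
BFS from the root, enqueuing left then right child of each popped node:
  queue [3] -> pop 3, enqueue [32], visited so far: [3]
  queue [32] -> pop 32, enqueue [29, 45], visited so far: [3, 32]
  queue [29, 45] -> pop 29, enqueue [21], visited so far: [3, 32, 29]
  queue [45, 21] -> pop 45, enqueue [none], visited so far: [3, 32, 29, 45]
  queue [21] -> pop 21, enqueue [15, 25], visited so far: [3, 32, 29, 45, 21]
  queue [15, 25] -> pop 15, enqueue [none], visited so far: [3, 32, 29, 45, 21, 15]
  queue [25] -> pop 25, enqueue [none], visited so far: [3, 32, 29, 45, 21, 15, 25]
Result: [3, 32, 29, 45, 21, 15, 25]
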